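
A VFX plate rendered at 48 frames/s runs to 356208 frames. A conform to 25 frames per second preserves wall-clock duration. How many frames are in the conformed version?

Target frames = source frames × (target rate / source rate) = 356208 × (25)/(48) = 356208 × 25/48 = 185525.

185525 frames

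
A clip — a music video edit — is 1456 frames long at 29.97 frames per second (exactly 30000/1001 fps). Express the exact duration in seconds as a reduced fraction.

91091/1875 seconds

Running time = 1456 ÷ (30000/1001) = 1456 × 1001/30000 = 91091/1875 s.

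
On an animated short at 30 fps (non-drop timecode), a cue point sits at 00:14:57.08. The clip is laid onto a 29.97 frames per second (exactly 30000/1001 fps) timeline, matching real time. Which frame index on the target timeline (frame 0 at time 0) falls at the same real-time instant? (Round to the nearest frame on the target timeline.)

Source frame index: (0×3600 + 14×60 + 57) × 30 + 8 = 26918.
Real time: 26918 / (30) = 13459/15 s.
Target frame: (13459/15) × (30000/1001) = 26918000/1001 ≈ 26891.109 → 26891.

frame 26891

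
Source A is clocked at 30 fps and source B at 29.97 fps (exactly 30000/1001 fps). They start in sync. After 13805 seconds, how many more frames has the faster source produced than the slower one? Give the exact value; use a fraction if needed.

A emits 30 × 13805 = 414150 frames; B emits 30000/1001 × 13805 = 37650000/91.
Difference = 37650/91 frames (≈ 413.7363); B is behind A.

37650/91 frames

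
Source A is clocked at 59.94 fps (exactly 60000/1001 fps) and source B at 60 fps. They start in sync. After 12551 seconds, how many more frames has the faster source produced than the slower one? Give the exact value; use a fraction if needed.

A emits 60000/1001 × 12551 = 9780000/13 frames; B emits 60 × 12551 = 753060.
Difference = 9780/13 frames (≈ 752.3077); B is ahead of A.

9780/13 frames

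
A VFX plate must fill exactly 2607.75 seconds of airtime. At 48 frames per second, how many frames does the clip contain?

Frames = 2607.75 × 48 = 125172.

125172 frames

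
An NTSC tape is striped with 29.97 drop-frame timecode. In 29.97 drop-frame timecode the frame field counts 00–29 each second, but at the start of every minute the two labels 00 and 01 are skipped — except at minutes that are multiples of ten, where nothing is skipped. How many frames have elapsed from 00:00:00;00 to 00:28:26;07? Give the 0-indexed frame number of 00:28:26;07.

As if non-drop at 30 labels/s: (0 × 3600 + 28 × 60 + 26) × 30 + 7 = 51187.
Minute boundaries passed: 28; those not divisible by 10: 28 − 2 = 26; dropped labels = 2 × 26 = 52.
Actual frame index = 51187 − 52 = 51135.

51135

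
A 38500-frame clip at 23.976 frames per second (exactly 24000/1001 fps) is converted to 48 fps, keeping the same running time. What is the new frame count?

Target frames = source frames × (target rate / source rate) = 38500 × (48)/(24000/1001) = 38500 × 1001/500 = 77077.

77077 frames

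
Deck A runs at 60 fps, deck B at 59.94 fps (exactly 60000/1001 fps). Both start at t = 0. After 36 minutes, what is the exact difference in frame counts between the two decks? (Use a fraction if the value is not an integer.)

36 min = 2160 s.
A emits 60 × 2160 = 129600 frames; B emits 60000/1001 × 2160 = 129600000/1001.
Difference = 129600/1001 frames (≈ 129.4705); B is behind A.

129600/1001 frames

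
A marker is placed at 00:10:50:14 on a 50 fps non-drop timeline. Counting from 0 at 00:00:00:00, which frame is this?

frame 32514

Total seconds to the label: (0 × 3600 + 10 × 60 + 50) = 650.
Frame index = 650 × 50 + 14 = 32514.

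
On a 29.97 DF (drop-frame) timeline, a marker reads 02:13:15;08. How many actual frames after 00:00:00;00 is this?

239618

Complete 10-minute blocks: 13, each 17982 frames → 233766.
Remaining 3 whole minutes in the current block: 1800 + 2 × 1798 = 5396 frames.
Within the current minute: 15 × 30 + 8 − 2 = 456 (labels ;00/;01 skipped at this minute). Total = 233766 + 5396 + 456 = 239618.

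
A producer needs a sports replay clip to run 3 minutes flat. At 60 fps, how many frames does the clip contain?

10800 frames

3 min = 180 s.
Frames = 180 × 60 = 10800.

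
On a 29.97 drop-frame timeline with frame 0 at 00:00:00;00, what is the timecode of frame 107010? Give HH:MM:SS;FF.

Ten DF minutes hold 17982 frames, so frame 107010 lies in block 5 (frames 89910–107891) with 17100 frames into that block.
The block's first minute is 1800 frames and the rest 1798 each; 17100 frames reaches minute 9, so 5 × 18 + 9 × 2 = 108 labels have been skipped so far.
Adding those back, label number 107010 + 108 = 107118 at 30 labels/s is 3570 s + 18 f = 0 h 59 min 30 s frame 18, i.e. 00:59:30;18.

00:59:30;18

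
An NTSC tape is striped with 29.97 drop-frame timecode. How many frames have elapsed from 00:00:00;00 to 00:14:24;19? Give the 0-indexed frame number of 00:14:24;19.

25913

As if non-drop at 30 labels/s: (0 × 3600 + 14 × 60 + 24) × 30 + 19 = 25939.
Minute boundaries passed: 14; those not divisible by 10: 14 − 1 = 13; dropped labels = 2 × 13 = 26.
Actual frame index = 25939 − 26 = 25913.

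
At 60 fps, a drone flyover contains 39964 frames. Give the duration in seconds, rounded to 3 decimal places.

Running time = 39964 × 1/60 = 9991/15 s ≈ 666.067 s.

666.067 seconds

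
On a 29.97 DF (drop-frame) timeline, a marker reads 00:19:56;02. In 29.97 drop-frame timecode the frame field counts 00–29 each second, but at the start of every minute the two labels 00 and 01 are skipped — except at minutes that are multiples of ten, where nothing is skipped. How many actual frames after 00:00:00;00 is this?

Complete 10-minute blocks: 1, each 17982 frames → 17982.
Remaining 9 whole minutes in the current block: 1800 + 8 × 1798 = 16184 frames.
Within the current minute: 56 × 30 + 2 − 2 = 1680 (labels ;00/;01 skipped at this minute). Total = 17982 + 16184 + 1680 = 35846.

35846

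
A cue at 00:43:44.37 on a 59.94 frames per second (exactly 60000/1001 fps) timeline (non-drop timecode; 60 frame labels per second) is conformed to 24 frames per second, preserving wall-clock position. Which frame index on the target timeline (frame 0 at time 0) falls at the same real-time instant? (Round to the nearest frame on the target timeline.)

frame 63054

Source frame index: (0×3600 + 43×60 + 44) × 60 + 37 = 157477.
Real time: 157477 / (60000/1001) = 157634477/60000 s.
Target frame: (157634477/60000) × (24) = 157634477/2500 ≈ 63053.791 → 63054.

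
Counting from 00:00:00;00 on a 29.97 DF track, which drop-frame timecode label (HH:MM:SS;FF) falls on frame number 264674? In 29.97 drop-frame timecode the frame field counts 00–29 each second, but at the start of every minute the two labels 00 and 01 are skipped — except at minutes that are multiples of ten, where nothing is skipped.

02:27:11;10

Each 10-minute DF block holds 10 × 60 × 30 − 9 × 2 = 17982 frames. 264674 ÷ 17982 → 14 full blocks, remainder 12926.
Within the partial block the first minute is 1800 frames and each further minute 1798, so 7 further minute boundaries passed. Total skipped labels = 18 × 14 + 2 × 7 = 266.
Non-drop label index = 264674 + 266 = 264940; at 30 labels/s that is 02:27:11:10, i.e. DF 02:27:11;10.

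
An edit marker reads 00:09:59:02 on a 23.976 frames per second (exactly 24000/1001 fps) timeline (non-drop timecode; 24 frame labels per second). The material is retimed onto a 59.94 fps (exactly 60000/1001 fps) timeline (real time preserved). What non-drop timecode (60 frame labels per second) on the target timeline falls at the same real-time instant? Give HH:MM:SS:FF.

Source frame index: (0×3600 + 9×60 + 59) × 24 + 2 = 14378.
Real time: 14378 / (24000/1001) = 7196189/12000 s.
Target frame: (7196189/12000) × (60000/1001) = 35945.
At 60 labels/s: frame 35945 → 00:09:59:05.

00:09:59:05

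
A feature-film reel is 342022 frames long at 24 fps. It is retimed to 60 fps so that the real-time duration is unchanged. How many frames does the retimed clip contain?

855055 frames

Target frames = source frames × (target rate / source rate) = 342022 × (60)/(24) = 342022 × 5/2 = 855055.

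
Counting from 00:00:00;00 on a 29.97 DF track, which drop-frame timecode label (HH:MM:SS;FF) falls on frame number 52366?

Ten DF minutes hold 17982 frames, so frame 52366 lies in block 2 (frames 35964–53945) with 16402 frames into that block.
The block's first minute is 1800 frames and the rest 1798 each; 16402 frames reaches minute 9, so 2 × 18 + 9 × 2 = 54 labels have been skipped so far.
Adding those back, label number 52366 + 54 = 52420 at 30 labels/s is 1747 s + 10 f = 0 h 29 min 7 s frame 10, i.e. 00:29:07;10.

00:29:07;10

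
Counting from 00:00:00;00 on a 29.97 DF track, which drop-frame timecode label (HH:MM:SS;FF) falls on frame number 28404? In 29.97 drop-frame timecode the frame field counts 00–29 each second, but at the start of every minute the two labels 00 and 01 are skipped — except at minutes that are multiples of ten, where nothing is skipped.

Ten DF minutes hold 17982 frames, so frame 28404 lies in block 1 (frames 17982–35963) with 10422 frames into that block.
The block's first minute is 1800 frames and the rest 1798 each; 10422 frames reaches minute 5, so 1 × 18 + 5 × 2 = 28 labels have been skipped so far.
Adding those back, label number 28404 + 28 = 28432 at 30 labels/s is 947 s + 22 f = 0 h 15 min 47 s frame 22, i.e. 00:15:47;22.

00:15:47;22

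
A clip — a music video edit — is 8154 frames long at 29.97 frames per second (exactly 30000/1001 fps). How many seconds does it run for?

272.0718 seconds

Running time = 8154 / (30000/1001) = 272.0718 s.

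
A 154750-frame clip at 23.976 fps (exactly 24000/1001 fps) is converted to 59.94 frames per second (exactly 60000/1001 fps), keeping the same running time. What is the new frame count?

386875 frames

Target frames = source frames × (target rate / source rate) = 154750 × (60000/1001)/(24000/1001) = 154750 × 5/2 = 386875.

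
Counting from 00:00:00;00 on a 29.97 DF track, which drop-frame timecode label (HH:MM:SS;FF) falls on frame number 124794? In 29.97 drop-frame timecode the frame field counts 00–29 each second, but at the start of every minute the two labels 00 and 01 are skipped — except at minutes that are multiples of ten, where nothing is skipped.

01:09:24;00

Each 10-minute DF block holds 10 × 60 × 30 − 9 × 2 = 17982 frames. 124794 ÷ 17982 → 6 full blocks, remainder 16902.
Within the partial block the first minute is 1800 frames and each further minute 1798, so 9 further minute boundaries passed. Total skipped labels = 18 × 6 + 2 × 9 = 126.
Non-drop label index = 124794 + 126 = 124920; at 30 labels/s that is 01:09:24:00, i.e. DF 01:09:24;00.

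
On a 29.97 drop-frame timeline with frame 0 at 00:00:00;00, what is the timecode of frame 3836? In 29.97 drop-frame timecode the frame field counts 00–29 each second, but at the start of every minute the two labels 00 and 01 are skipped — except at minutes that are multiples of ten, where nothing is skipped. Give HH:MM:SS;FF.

Each 10-minute DF block holds 10 × 60 × 30 − 9 × 2 = 17982 frames. 3836 ÷ 17982 → 0 full blocks, remainder 3836.
Within the partial block the first minute is 1800 frames and each further minute 1798, so 2 further minute boundaries passed. Total skipped labels = 18 × 0 + 2 × 2 = 4.
Non-drop label index = 3836 + 4 = 3840; at 30 labels/s that is 00:02:08:00, i.e. DF 00:02:08;00.

00:02:08;00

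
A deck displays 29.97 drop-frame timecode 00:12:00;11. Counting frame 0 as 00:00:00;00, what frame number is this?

21589

As if non-drop at 30 labels/s: (0 × 3600 + 12 × 60 + 0) × 30 + 11 = 21611.
Minute boundaries passed: 12; those not divisible by 10: 12 − 1 = 11; dropped labels = 2 × 11 = 22.
Actual frame index = 21611 − 22 = 21589.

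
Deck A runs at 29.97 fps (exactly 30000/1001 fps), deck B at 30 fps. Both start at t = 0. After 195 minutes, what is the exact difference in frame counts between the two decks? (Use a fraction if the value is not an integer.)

27000/77 frames

195 min = 11700 s.
A emits 30000/1001 × 11700 = 27000000/77 frames; B emits 30 × 11700 = 351000.
Difference = 27000/77 frames (≈ 350.6494); B is ahead of A.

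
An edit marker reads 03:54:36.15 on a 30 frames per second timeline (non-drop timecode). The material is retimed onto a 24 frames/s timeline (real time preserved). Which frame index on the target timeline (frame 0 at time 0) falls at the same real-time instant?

Source frame index: (3×3600 + 54×60 + 36) × 30 + 15 = 422295.
Real time: 422295 / (30) = 28153/2 s.
Target frame: (28153/2) × (24) = 337836.

frame 337836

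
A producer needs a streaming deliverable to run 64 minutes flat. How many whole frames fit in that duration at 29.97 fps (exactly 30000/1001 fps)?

115084 frames

64 min = 3840 s.
Frames = 3840 × 30000/1001 = 115200000/1001 ≈ 115084.9151.
Complete frames: 115084.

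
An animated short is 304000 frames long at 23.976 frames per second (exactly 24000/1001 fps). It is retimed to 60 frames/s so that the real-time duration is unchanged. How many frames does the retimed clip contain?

760760 frames

Target frames = source frames × (target rate / source rate) = 304000 × (60)/(24000/1001) = 304000 × 1001/400 = 760760.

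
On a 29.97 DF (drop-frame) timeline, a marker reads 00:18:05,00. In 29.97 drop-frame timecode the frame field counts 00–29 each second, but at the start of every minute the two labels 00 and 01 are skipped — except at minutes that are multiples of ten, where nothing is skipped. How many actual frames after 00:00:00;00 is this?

32516

As if non-drop at 30 labels/s: (0 × 3600 + 18 × 60 + 5) × 30 + 0 = 32550.
Minute boundaries passed: 18; those not divisible by 10: 18 − 1 = 17; dropped labels = 2 × 17 = 34.
Actual frame index = 32550 − 34 = 32516.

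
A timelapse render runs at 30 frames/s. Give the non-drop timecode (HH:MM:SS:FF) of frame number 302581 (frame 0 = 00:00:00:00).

302581 ÷ 30 = 10086 full seconds, remainder 1 frame.
10086 s = 2 h 48 min 6 s.
Timecode: 02:48:06:01.

02:48:06:01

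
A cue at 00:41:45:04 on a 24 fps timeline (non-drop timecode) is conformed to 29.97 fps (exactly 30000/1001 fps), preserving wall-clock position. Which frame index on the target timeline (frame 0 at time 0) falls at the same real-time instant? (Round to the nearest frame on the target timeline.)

frame 75080

Source frame index: (0×3600 + 41×60 + 45) × 24 + 4 = 60124.
Real time: 60124 / (24) = 15031/6 s.
Target frame: (15031/6) × (30000/1001) = 75155000/1001 ≈ 75079.920 → 75080.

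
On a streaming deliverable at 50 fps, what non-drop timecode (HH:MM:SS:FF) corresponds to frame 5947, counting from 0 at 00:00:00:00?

5947 ÷ 50 = 118 full seconds, remainder 47 frames.
118 s = 0 h 1 min 58 s.
Timecode: 00:01:58:47.

00:01:58:47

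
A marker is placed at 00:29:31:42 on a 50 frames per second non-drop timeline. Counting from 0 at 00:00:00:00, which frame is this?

Total seconds to the label: (0 × 3600 + 29 × 60 + 31) = 1771.
Frame index = 1771 × 50 + 42 = 88592.

88592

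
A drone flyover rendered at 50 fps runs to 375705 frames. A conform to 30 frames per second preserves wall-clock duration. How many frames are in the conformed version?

225423 frames

Frames at target rate = 375705 × (30) / (50) = 225423.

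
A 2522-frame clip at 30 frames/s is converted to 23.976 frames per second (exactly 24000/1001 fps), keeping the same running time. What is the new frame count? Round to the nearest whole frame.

Frames at target rate = 2522 × (24000/1001) / (30) = 155200/77 ≈ 2015.584.
Nearest whole frame: 2016.

2016 frames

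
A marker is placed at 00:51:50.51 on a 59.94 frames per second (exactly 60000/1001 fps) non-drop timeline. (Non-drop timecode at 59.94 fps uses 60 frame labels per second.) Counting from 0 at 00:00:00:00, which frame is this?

frame 186651

Total seconds to the label: (0 × 3600 + 51 × 60 + 50) = 3110.
Frame index = 3110 × 60 + 51 = 186651.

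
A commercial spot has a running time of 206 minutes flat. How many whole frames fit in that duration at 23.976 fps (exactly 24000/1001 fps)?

206 min = 12360 s.
Frames = 12360 × 24000/1001 = 296640000/1001 ≈ 296343.6563.
Complete frames: 296343.

296343 frames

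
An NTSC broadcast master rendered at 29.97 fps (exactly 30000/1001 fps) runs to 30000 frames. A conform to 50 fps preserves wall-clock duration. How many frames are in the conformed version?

Target frames = source frames × (target rate / source rate) = 30000 × (50)/(30000/1001) = 30000 × 1001/600 = 50050.

50050 frames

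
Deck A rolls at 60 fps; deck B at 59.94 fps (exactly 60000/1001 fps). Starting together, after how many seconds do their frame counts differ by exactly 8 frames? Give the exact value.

The gap grows by |60000/1001 − 60| = 60/1001 frames per second.
Time for a 8-frame gap: 8 ÷ (60/1001) = 2002/15 s.

2002/15 seconds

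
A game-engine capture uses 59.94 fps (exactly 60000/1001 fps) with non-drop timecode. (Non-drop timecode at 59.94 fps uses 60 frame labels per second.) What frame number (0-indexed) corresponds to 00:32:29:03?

Total seconds to the label: (0 × 3600 + 32 × 60 + 29) = 1949.
Frame index = 1949 × 60 + 3 = 116943.

frame 116943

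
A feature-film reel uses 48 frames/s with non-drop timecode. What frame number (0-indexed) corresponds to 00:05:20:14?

Total seconds to the label: (0 × 3600 + 5 × 60 + 20) = 320.
Frame index = 320 × 48 + 14 = 15374.

frame 15374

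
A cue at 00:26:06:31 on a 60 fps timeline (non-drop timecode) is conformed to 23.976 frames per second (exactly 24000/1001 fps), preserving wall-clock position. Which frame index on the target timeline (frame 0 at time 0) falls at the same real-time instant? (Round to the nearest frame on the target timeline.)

Source frame index: (0×3600 + 26×60 + 6) × 60 + 31 = 93991.
Real time: 93991 / (60) = 93991/60 s.
Target frame: (93991/60) × (24000/1001) = 37596400/1001 ≈ 37558.841 → 37559.

frame 37559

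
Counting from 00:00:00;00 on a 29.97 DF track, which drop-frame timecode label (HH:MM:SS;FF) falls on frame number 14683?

00:08:09;29

Ten DF minutes hold 17982 frames, so frame 14683 lies in block 0 (frames 0–17981) with 14683 frames into that block.
The block's first minute is 1800 frames and the rest 1798 each; 14683 frames reaches minute 8, so 0 × 18 + 8 × 2 = 16 labels have been skipped so far.
Adding those back, label number 14683 + 16 = 14699 at 30 labels/s is 489 s + 29 f = 0 h 8 min 9 s frame 29, i.e. 00:08:09;29.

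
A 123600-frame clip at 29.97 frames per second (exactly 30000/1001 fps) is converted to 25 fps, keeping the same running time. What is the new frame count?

103103 frames

Target frames = source frames × (target rate / source rate) = 123600 × (25)/(30000/1001) = 123600 × 1001/1200 = 103103.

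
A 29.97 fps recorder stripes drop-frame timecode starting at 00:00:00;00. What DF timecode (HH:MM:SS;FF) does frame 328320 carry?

03:02:34;28

Each 10-minute DF block holds 10 × 60 × 30 − 9 × 2 = 17982 frames. 328320 ÷ 17982 → 18 full blocks, remainder 4644.
Within the partial block the first minute is 1800 frames and each further minute 1798, so 2 further minute boundaries passed. Total skipped labels = 18 × 18 + 2 × 2 = 328.
Non-drop label index = 328320 + 328 = 328648; at 30 labels/s that is 03:02:34:28, i.e. DF 03:02:34;28.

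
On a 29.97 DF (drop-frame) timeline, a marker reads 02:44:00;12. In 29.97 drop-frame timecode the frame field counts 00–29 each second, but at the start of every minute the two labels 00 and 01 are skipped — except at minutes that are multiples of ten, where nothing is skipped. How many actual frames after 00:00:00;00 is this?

Complete 10-minute blocks: 16, each 17982 frames → 287712.
Remaining 4 whole minutes in the current block: 1800 + 3 × 1798 = 7194 frames.
Within the current minute: 0 × 30 + 12 − 2 = 10 (labels ;00/;01 skipped at this minute). Total = 287712 + 7194 + 10 = 294916.

294916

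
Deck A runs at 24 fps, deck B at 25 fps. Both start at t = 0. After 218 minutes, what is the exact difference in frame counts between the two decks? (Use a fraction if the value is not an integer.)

13080 frames

218 min = 13080 s.
A emits 24 × 13080 = 313920 frames; B emits 25 × 13080 = 327000.
Difference = 13080 frames; B is ahead of A.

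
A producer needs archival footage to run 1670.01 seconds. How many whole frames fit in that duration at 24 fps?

Frames = 1670.01 × 24 = 1002006/25 ≈ 40080.2400.
Complete frames: 40080.

40080 frames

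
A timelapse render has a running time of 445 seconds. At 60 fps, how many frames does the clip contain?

Frames = 445 × 60 = 26700.

26700 frames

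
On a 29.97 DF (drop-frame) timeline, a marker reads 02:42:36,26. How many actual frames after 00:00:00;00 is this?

292414

As if non-drop at 30 labels/s: (2 × 3600 + 42 × 60 + 36) × 30 + 26 = 292706.
Minute boundaries passed: 162; those not divisible by 10: 162 − 16 = 146; dropped labels = 2 × 146 = 292.
Actual frame index = 292706 − 292 = 292414.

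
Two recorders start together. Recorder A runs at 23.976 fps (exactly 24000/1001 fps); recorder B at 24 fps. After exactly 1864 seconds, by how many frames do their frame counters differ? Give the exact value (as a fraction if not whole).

A emits 24000/1001 × 1864 = 44736000/1001 frames; B emits 24 × 1864 = 44736.
Difference = 44736/1001 frames (≈ 44.6913); B is ahead of A.

44736/1001 frames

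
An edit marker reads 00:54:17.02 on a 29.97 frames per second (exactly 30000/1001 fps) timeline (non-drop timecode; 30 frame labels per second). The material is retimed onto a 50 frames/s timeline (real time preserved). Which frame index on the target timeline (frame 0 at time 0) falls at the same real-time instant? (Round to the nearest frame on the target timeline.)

Source frame index: (0×3600 + 54×60 + 17) × 30 + 2 = 97712.
Real time: 97712 / (30000/1001) = 6113107/1875 s.
Target frame: (6113107/1875) × (50) = 12226214/75 ≈ 163016.187 → 163016.

frame 163016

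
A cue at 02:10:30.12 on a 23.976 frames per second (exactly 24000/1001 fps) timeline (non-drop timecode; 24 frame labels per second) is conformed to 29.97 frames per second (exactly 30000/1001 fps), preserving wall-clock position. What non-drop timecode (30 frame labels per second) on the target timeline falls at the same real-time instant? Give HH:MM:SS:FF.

02:10:30:15

Source frame index: (2×3600 + 10×60 + 30) × 24 + 12 = 187932.
Real time: 187932 / (24000/1001) = 15676661/2000 s.
Target frame: (15676661/2000) × (30000/1001) = 234915.
At 30 labels/s: frame 234915 → 02:10:30:15.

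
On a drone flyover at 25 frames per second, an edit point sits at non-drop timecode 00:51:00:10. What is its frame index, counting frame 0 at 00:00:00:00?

76510

Total seconds to the label: (0 × 3600 + 51 × 60 + 0) = 3060.
Frame index = 3060 × 25 + 10 = 76510.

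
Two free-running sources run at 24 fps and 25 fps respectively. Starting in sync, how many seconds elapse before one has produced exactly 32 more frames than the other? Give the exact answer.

32 seconds

The gap grows by |25 − 24| = 1 frame per second.
Time for a 32-frame gap: 32 ÷ (1) = 32 s.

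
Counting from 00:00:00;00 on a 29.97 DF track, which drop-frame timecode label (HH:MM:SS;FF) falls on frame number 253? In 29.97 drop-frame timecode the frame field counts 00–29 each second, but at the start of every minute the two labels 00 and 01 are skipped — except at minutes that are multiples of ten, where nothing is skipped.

Each 10-minute DF block holds 10 × 60 × 30 − 9 × 2 = 17982 frames. 253 ÷ 17982 → 0 full blocks, remainder 253.
Within the partial block the first minute is 1800 frames and each further minute 1798, so 0 further minute boundaries passed. Total skipped labels = 18 × 0 + 2 × 0 = 0.
Non-drop label index = 253 + 0 = 253; at 30 labels/s that is 00:00:08:13, i.e. DF 00:00:08;13.

00:00:08;13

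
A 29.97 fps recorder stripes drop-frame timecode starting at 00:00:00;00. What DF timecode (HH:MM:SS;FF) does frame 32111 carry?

Each 10-minute DF block holds 10 × 60 × 30 − 9 × 2 = 17982 frames. 32111 ÷ 17982 → 1 full block, remainder 14129.
Within the partial block the first minute is 1800 frames and each further minute 1798, so 7 further minute boundaries passed. Total skipped labels = 18 × 1 + 2 × 7 = 32.
Non-drop label index = 32111 + 32 = 32143; at 30 labels/s that is 00:17:51:13, i.e. DF 00:17:51;13.

00:17:51;13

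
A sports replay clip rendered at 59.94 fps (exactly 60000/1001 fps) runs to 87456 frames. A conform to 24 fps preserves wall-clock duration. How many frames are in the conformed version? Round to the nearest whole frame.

35017 frames

Frames at target rate = 87456 × (24) / (60000/1001) = 21885864/625 ≈ 35017.382.
Nearest whole frame: 35017.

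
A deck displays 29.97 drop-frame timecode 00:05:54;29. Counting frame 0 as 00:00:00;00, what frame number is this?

10639

Complete 10-minute blocks: 0, each 17982 frames → 0.
Remaining 5 whole minutes in the current block: 1800 + 4 × 1798 = 8992 frames.
Within the current minute: 54 × 30 + 29 − 2 = 1647 (labels ;00/;01 skipped at this minute). Total = 0 + 8992 + 1647 = 10639.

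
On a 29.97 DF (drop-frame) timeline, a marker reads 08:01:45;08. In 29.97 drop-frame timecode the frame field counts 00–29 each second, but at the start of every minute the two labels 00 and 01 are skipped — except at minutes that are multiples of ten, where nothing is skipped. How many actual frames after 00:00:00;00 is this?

Complete 10-minute blocks: 48, each 17982 frames → 863136.
Remaining 1 whole minute in the current block: 1800 + 0 × 1798 = 1800 frames.
Within the current minute: 45 × 30 + 8 − 2 = 1356 (labels ;00/;01 skipped at this minute). Total = 863136 + 1800 + 1356 = 866292.

866292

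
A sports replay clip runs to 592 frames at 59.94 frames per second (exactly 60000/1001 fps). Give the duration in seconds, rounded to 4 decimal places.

Running time = 592 × 1001/60000 = 37037/3750 s ≈ 9.8765 s.

9.8765 seconds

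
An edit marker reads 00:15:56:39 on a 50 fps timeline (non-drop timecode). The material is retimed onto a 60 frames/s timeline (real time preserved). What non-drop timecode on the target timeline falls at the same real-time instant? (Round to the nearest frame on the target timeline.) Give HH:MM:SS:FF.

Source frame index: (0×3600 + 15×60 + 56) × 50 + 39 = 47839.
Real time: 47839 / (50) = 47839/50 s.
Target frame: (47839/50) × (60) = 287034/5 ≈ 57406.800 → 57407.
At 60 labels/s: frame 57407 → 00:15:56:47.

00:15:56:47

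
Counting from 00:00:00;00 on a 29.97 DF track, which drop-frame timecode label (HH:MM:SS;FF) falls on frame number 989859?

09:10:28;09

Ten DF minutes hold 17982 frames, so frame 989859 lies in block 55 (frames 989010–1006991) with 849 frames into that block.
The block's first minute is 1800 frames and the rest 1798 each; 849 frames reaches minute 0, so 55 × 18 + 0 × 2 = 990 labels have been skipped so far.
Adding those back, label number 989859 + 990 = 990849 at 30 labels/s is 33028 s + 9 f = 9 h 10 min 28 s frame 9, i.e. 09:10:28;09.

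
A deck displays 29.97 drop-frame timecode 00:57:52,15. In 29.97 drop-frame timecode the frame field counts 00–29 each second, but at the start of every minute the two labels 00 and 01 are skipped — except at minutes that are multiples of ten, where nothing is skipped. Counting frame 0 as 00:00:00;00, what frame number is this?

104071

Complete 10-minute blocks: 5, each 17982 frames → 89910.
Remaining 7 whole minutes in the current block: 1800 + 6 × 1798 = 12588 frames.
Within the current minute: 52 × 30 + 15 − 2 = 1573 (labels ;00/;01 skipped at this minute). Total = 89910 + 12588 + 1573 = 104071.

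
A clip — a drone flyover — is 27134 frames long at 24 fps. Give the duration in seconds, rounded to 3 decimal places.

Running time = 27134 × 1/24 = 13567/12 s ≈ 1130.583 s.

1130.583 seconds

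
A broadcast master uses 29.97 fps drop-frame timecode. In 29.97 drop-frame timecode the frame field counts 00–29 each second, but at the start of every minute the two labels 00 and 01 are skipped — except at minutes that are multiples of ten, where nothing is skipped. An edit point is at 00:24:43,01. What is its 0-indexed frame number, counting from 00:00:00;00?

Complete 10-minute blocks: 2, each 17982 frames → 35964.
Remaining 4 whole minutes in the current block: 1800 + 3 × 1798 = 7194 frames.
Within the current minute: 43 × 30 + 1 − 2 = 1289 (labels ;00/;01 skipped at this minute). Total = 35964 + 7194 + 1289 = 44447.

44447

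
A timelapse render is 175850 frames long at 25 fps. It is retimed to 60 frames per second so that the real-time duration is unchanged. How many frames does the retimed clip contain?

422040 frames

Target frames = source frames × (target rate / source rate) = 175850 × (60)/(25) = 175850 × 12/5 = 422040.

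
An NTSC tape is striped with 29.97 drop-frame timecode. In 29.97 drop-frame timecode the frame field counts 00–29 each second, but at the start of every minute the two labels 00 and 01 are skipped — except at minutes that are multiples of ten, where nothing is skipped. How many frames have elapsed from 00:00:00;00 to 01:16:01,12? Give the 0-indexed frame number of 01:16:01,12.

As if non-drop at 30 labels/s: (1 × 3600 + 16 × 60 + 1) × 30 + 12 = 136842.
Minute boundaries passed: 76; those not divisible by 10: 76 − 7 = 69; dropped labels = 2 × 69 = 138.
Actual frame index = 136842 − 138 = 136704.

136704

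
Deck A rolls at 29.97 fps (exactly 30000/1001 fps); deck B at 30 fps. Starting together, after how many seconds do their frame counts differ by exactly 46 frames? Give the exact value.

23023/15 seconds

The gap grows by |30 − 30000/1001| = 30/1001 frames per second.
Time for a 46-frame gap: 46 ÷ (30/1001) = 23023/15 s.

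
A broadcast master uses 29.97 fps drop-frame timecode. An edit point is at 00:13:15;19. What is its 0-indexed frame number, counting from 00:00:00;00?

23845

As if non-drop at 30 labels/s: (0 × 3600 + 13 × 60 + 15) × 30 + 19 = 23869.
Minute boundaries passed: 13; those not divisible by 10: 13 − 1 = 12; dropped labels = 2 × 12 = 24.
Actual frame index = 23869 − 24 = 23845.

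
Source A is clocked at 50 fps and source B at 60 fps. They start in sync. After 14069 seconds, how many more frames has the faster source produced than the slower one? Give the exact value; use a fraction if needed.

A emits 50 × 14069 = 703450 frames; B emits 60 × 14069 = 844140.
Difference = 140690 frames; B is ahead of A.

140690 frames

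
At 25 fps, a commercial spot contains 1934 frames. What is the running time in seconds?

Running time = 1934 / (25) = 77.36 s.

77.36 seconds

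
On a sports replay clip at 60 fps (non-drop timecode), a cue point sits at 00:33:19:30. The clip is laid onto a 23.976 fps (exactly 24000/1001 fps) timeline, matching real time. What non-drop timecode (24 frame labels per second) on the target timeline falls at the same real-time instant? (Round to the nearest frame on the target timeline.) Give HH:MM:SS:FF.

Source frame index: (0×3600 + 33×60 + 19) × 60 + 30 = 119970.
Real time: 119970 / (60) = 3999/2 s.
Target frame: (3999/2) × (24000/1001) = 47988000/1001 ≈ 47940.060 → 47940.
At 24 labels/s: frame 47940 → 00:33:17:12.

00:33:17:12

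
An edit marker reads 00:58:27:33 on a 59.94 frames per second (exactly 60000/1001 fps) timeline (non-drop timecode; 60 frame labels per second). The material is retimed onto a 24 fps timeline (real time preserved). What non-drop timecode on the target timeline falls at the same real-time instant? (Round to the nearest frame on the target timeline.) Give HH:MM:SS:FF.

00:58:31:01

Source frame index: (0×3600 + 58×60 + 27) × 60 + 33 = 210453.
Real time: 210453 / (60000/1001) = 70221151/20000 s.
Target frame: (70221151/20000) × (24) = 210663453/2500 ≈ 84265.381 → 84265.
At 24 labels/s: frame 84265 → 00:58:31:01.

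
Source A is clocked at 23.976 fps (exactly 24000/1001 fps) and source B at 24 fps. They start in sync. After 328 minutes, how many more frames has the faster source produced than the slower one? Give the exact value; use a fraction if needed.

328 min = 19680 s.
A emits 24000/1001 × 19680 = 472320000/1001 frames; B emits 24 × 19680 = 472320.
Difference = 472320/1001 frames (≈ 471.8482); B is ahead of A.

472320/1001 frames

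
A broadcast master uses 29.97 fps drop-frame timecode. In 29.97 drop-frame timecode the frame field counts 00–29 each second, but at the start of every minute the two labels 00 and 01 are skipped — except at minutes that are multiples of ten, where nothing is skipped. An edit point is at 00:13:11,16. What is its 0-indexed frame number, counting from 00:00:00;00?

23722

As if non-drop at 30 labels/s: (0 × 3600 + 13 × 60 + 11) × 30 + 16 = 23746.
Minute boundaries passed: 13; those not divisible by 10: 13 − 1 = 12; dropped labels = 2 × 12 = 24.
Actual frame index = 23746 − 24 = 23722.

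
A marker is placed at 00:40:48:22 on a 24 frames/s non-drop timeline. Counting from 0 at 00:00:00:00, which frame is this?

Total seconds to the label: (0 × 3600 + 40 × 60 + 48) = 2448.
Frame index = 2448 × 24 + 22 = 58774.

58774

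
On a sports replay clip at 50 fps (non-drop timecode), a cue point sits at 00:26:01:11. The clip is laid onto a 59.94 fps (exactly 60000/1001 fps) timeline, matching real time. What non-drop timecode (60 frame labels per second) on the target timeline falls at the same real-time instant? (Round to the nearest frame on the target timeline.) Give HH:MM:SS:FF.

Source frame index: (0×3600 + 26×60 + 1) × 50 + 11 = 78061.
Real time: 78061 / (50) = 78061/50 s.
Target frame: (78061/50) × (60000/1001) = 93673200/1001 ≈ 93579.620 → 93580.
At 60 labels/s: frame 93580 → 00:25:59:40.

00:25:59:40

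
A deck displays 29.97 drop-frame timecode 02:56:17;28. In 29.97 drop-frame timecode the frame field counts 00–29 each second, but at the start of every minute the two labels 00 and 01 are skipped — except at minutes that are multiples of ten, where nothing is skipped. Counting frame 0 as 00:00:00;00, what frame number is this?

Complete 10-minute blocks: 17, each 17982 frames → 305694.
Remaining 6 whole minutes in the current block: 1800 + 5 × 1798 = 10790 frames.
Within the current minute: 17 × 30 + 28 − 2 = 536 (labels ;00/;01 skipped at this minute). Total = 305694 + 10790 + 536 = 317020.

317020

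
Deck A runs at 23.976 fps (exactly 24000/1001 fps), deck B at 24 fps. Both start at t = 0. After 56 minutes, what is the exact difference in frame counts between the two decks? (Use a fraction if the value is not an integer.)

11520/143 frames

56 min = 3360 s.
A emits 24000/1001 × 3360 = 11520000/143 frames; B emits 24 × 3360 = 80640.
Difference = 11520/143 frames (≈ 80.5594); B is ahead of A.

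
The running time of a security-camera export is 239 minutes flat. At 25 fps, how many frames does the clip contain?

239 min = 14340 s.
Frames = 14340 × 25 = 358500.

358500 frames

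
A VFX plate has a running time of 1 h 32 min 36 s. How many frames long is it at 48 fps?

1 h 32 min 36 s = 5556 s.
Frames = 5556 × 48 = 266688.

266688 frames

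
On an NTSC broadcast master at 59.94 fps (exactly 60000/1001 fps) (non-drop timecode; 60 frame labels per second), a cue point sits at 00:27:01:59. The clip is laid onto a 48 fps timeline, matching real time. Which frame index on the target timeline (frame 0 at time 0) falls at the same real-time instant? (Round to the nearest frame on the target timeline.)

frame 77933

Source frame index: (0×3600 + 27×60 + 1) × 60 + 59 = 97319.
Real time: 97319 / (60000/1001) = 97416319/60000 s.
Target frame: (97416319/60000) × (48) = 97416319/1250 ≈ 77933.055 → 77933.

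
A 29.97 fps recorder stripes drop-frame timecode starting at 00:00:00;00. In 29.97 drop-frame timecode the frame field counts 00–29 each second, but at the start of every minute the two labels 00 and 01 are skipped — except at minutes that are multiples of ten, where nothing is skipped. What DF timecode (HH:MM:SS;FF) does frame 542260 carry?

05:01:33;12

Each 10-minute DF block holds 10 × 60 × 30 − 9 × 2 = 17982 frames. 542260 ÷ 17982 → 30 full blocks, remainder 2800.
Within the partial block the first minute is 1800 frames and each further minute 1798, so 1 further minute boundary passed. Total skipped labels = 18 × 30 + 2 × 1 = 542.
Non-drop label index = 542260 + 542 = 542802; at 30 labels/s that is 05:01:33:12, i.e. DF 05:01:33;12.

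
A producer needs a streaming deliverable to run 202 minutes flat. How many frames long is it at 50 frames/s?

606000 frames

202 min = 12120 s.
Frames = 12120 × 50 = 606000.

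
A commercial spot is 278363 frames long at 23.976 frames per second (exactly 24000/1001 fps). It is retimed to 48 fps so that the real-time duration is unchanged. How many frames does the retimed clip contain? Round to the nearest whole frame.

557283 frames

Frames at target rate = 278363 × (48) / (24000/1001) = 278641363/500 ≈ 557282.726.
Nearest whole frame: 557283.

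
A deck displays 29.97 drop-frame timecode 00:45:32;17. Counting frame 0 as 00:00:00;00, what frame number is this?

81895

As if non-drop at 30 labels/s: (0 × 3600 + 45 × 60 + 32) × 30 + 17 = 81977.
Minute boundaries passed: 45; those not divisible by 10: 45 − 4 = 41; dropped labels = 2 × 41 = 82.
Actual frame index = 81977 − 82 = 81895.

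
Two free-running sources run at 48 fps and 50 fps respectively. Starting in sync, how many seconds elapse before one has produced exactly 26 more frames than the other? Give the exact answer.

13 seconds

The gap grows by |50 − 48| = 2 frames per second.
Time for a 26-frame gap: 26 ÷ (2) = 13 s.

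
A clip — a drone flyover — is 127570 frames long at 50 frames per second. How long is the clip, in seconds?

2551.4 seconds

Running time = 127570 / (50) = 2551.4 s.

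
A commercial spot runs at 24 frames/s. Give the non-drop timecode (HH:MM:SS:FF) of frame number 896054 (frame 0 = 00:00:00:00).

10:22:15:14

896054 ÷ 24 = 37335 full seconds, remainder 14 frames.
37335 s = 10 h 22 min 15 s.
Timecode: 10:22:15:14.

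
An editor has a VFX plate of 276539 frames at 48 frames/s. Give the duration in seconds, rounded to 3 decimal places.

Running time = 276539 × 1/48 = 276539/48 s ≈ 5761.229 s.

5761.229 seconds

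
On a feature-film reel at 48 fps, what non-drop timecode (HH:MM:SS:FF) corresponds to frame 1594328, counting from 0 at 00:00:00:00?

09:13:35:08

1594328 ÷ 48 = 33215 full seconds, remainder 8 frames.
33215 s = 9 h 13 min 35 s.
Timecode: 09:13:35:08.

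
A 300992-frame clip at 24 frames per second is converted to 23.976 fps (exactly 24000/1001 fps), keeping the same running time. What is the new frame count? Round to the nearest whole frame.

300691 frames

Frames at target rate = 300992 × (24000/1001) / (24) = 300992000/1001 ≈ 300691.309.
Nearest whole frame: 300691.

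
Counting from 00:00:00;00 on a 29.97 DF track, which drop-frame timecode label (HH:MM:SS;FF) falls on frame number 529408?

04:54:24;18

Ten DF minutes hold 17982 frames, so frame 529408 lies in block 29 (frames 521478–539459) with 7930 frames into that block.
The block's first minute is 1800 frames and the rest 1798 each; 7930 frames reaches minute 4, so 29 × 18 + 4 × 2 = 530 labels have been skipped so far.
Adding those back, label number 529408 + 530 = 529938 at 30 labels/s is 17664 s + 18 f = 4 h 54 min 24 s frame 18, i.e. 04:54:24;18.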